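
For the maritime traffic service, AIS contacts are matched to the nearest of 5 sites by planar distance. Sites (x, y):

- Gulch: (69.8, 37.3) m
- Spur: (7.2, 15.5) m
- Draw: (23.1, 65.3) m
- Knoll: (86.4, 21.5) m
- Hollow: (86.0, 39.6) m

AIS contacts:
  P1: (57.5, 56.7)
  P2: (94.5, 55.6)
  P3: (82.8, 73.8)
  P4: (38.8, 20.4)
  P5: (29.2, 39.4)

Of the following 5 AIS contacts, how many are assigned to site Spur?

P1 → Gulch
P2 → Hollow
P3 → Hollow
P4 → Spur
P5 → Draw
1 of the 5 goes to Spur.

1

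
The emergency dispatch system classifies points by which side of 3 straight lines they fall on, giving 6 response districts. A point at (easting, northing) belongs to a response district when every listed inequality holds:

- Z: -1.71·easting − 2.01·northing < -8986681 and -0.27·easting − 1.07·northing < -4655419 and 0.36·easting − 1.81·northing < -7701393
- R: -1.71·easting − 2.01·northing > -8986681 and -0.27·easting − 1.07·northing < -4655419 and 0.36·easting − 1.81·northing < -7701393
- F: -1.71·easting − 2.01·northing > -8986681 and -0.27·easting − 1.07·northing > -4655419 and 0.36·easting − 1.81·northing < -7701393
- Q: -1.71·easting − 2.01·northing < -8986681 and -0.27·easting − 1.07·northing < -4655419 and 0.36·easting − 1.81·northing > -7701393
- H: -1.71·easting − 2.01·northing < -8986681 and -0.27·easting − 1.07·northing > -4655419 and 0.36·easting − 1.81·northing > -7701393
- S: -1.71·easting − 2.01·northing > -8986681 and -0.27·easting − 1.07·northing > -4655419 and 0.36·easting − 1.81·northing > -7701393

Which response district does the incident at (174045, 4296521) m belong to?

F

-1.71·174045 − 2.01·4296521 = -8933624.160, which is > -8986681
-0.27·174045 − 1.07·4296521 = -4644269.620, which is > -4655419
0.36·174045 − 1.81·4296521 = -7714046.810, which is < -7701393
This sign pattern matches F.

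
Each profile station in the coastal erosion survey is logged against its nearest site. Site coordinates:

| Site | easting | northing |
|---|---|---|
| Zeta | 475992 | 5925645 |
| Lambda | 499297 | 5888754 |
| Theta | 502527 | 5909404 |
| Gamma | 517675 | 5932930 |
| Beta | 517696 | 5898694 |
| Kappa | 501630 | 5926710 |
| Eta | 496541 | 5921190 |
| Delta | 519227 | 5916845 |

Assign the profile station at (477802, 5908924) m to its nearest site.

Squared distances to each site:
Zeta: 282867941.000; Lambda: 868863925.000; Theta: 611556025.000; Gamma: 2166144165.000; Beta: 1696184136.000; Kappa: 884115380.000; Eta: 501604877.000; Delta: 1778772866.000.
Minimum at Zeta.

Zeta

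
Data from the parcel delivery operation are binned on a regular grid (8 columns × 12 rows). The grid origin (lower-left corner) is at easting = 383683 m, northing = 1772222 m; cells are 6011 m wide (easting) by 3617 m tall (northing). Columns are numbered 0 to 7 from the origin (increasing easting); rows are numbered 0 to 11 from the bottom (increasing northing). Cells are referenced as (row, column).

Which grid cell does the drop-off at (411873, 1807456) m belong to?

(9, 4)

Column index: ⌊(411873 − 383683) / 6011⌋ = ⌊4.690⌋ = 4
Row offset from origin: ⌊(1807456 − 1772222) / 3617⌋ = ⌊9.741⌋ = 9 → row 9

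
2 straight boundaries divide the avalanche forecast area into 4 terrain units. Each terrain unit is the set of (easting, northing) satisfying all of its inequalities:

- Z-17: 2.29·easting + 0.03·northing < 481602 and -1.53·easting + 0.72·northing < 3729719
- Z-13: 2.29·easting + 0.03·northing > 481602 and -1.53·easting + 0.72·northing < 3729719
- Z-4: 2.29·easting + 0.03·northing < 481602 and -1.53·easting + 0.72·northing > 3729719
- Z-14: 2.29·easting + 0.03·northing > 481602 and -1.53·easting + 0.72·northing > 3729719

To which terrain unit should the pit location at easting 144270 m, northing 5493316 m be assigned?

2.29·144270 + 0.03·5493316 = 495177.780, which is > 481602
-1.53·144270 + 0.72·5493316 = 3734454.420, which is > 3729719
This sign pattern matches Z-14.

Z-14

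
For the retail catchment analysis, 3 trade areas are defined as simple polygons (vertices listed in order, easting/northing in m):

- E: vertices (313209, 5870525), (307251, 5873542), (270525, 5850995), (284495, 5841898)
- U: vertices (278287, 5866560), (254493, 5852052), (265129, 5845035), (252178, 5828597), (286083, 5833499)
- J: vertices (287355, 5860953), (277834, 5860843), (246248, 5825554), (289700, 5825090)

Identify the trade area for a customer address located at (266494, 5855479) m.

Cast a ray rightward from (266494, 5855479). For each polygon, the edges (by vertex number in listed order) whose endpoints lie on opposite sides of northing = 5855479, where each meets that height, and whether that is right or left of the point:
E: 2–3 at easting≈277828.8 (right), 4–1 at easting≈298117.3 (right) → 2 crossings.
U: 1–2 at easting≈260113.5 (left), 5–1 at easting≈280900.0 (right) → 1 crossing.
J: 2–3 at easting≈273032.9 (right), 4–1 at easting≈287712.9 (right) → 2 crossings.
Only U has an odd count, so the point is inside U.

U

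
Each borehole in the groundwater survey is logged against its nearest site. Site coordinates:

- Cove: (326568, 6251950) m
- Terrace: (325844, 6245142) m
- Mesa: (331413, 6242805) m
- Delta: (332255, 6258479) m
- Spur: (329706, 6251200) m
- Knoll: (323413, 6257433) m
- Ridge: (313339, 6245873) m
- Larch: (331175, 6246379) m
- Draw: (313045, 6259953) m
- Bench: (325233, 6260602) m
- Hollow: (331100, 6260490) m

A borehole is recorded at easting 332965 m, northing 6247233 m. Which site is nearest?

Larch

Squared distances to each site:
Cove: 63171698.000; Terrace: 55080922.000; Mesa: 22015888.000; Delta: 126976616.000; Spur: 26358170.000; Knoll: 195280704.000; Ridge: 387029476.000; Larch: 3933416.000; Draw: 558604800.000; Bench: 238513985.000; Hollow: 179226274.000.
Minimum at Larch.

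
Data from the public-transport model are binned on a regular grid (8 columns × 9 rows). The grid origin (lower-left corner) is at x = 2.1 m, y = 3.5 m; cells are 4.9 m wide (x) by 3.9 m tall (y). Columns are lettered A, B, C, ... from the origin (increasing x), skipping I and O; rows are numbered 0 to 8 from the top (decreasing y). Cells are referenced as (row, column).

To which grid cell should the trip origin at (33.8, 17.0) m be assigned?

Column index: ⌊(33.8 − 2.1) / 4.9⌋ = ⌊6.469⌋ = 6 → column G
Row offset from origin: ⌊(17.0 − 3.5) / 3.9⌋ = ⌊3.462⌋ = 3 → row 5 (counted from top)

(5, G)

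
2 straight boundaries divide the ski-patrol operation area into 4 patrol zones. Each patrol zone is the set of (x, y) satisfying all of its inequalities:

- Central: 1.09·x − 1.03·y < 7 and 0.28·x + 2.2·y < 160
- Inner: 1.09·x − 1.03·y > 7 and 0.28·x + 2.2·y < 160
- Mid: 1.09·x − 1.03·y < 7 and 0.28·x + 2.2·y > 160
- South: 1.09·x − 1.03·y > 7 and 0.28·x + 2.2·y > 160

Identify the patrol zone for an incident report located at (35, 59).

Central

1.09·35 − 1.03·59 = -22.620, which is < 7
0.28·35 + 2.2·59 = 139.600, which is < 160
This sign pattern matches Central.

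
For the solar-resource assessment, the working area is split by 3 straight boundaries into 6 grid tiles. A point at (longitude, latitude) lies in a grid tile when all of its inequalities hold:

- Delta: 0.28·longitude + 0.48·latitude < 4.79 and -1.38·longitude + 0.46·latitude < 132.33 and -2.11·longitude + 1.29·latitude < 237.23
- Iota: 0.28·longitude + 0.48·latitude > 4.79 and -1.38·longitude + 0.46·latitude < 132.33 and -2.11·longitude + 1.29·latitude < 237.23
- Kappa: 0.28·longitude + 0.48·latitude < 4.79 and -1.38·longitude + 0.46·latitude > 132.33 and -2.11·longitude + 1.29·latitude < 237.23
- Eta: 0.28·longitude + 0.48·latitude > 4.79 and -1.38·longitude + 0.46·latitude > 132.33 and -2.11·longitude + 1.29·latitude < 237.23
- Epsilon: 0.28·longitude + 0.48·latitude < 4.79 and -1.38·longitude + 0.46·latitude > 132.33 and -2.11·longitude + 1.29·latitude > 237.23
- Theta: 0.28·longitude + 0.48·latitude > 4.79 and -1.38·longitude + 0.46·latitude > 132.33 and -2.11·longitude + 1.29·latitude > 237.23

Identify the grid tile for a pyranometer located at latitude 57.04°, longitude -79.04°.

0.28·-79.04 + 0.48·57.04 = 5.248, which is > 4.79
-1.38·-79.04 + 0.46·57.04 = 135.314, which is > 132.33
-2.11·-79.04 + 1.29·57.04 = 240.356, which is > 237.23
This sign pattern matches Theta.

Theta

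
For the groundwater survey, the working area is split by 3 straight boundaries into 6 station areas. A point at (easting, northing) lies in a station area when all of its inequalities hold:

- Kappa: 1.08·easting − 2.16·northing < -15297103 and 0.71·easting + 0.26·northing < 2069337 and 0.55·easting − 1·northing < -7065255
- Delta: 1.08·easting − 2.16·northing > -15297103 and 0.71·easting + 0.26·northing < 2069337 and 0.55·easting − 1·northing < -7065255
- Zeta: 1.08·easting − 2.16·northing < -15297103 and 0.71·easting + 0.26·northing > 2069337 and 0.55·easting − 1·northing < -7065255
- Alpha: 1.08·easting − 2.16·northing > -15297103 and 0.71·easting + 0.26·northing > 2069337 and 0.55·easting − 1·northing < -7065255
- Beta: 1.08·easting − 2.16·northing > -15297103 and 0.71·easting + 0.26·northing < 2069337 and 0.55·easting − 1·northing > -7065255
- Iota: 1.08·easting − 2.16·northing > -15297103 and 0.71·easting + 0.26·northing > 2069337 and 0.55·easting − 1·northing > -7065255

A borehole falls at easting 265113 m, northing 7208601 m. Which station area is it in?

Beta

1.08·265113 − 2.16·7208601 = -15284256.120, which is > -15297103
0.71·265113 + 0.26·7208601 = 2062466.490, which is < 2069337
0.55·265113 − 1·7208601 = -7062788.850, which is > -7065255
This sign pattern matches Beta.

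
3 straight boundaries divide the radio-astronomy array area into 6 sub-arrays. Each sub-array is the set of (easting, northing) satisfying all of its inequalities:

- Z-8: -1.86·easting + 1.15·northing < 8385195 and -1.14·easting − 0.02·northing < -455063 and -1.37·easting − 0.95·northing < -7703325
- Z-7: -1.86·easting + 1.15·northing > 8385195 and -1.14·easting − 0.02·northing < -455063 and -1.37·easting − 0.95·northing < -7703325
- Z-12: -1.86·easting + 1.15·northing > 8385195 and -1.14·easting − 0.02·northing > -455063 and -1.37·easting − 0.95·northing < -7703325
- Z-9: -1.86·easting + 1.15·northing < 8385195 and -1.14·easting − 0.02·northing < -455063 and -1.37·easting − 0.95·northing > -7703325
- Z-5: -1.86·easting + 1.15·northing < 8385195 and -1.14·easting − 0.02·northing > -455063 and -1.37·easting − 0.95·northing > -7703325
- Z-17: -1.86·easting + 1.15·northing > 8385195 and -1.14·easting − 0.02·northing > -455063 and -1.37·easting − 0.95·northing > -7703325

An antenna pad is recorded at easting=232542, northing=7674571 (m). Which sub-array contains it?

Z-17

-1.86·232542 + 1.15·7674571 = 8393228.530, which is > 8385195
-1.14·232542 − 0.02·7674571 = -418589.300, which is > -455063
-1.37·232542 − 0.95·7674571 = -7609424.990, which is > -7703325
This sign pattern matches Z-17.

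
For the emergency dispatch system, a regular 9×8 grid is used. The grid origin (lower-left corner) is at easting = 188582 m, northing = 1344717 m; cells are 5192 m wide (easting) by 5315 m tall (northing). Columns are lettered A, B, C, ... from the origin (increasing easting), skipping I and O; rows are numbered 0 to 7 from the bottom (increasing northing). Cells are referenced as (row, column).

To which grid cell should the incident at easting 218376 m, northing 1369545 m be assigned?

(4, F)

Column index: ⌊(218376 − 188582) / 5192⌋ = ⌊5.738⌋ = 5 → column F
Row offset from origin: ⌊(1369545 − 1344717) / 5315⌋ = ⌊4.671⌋ = 4 → row 4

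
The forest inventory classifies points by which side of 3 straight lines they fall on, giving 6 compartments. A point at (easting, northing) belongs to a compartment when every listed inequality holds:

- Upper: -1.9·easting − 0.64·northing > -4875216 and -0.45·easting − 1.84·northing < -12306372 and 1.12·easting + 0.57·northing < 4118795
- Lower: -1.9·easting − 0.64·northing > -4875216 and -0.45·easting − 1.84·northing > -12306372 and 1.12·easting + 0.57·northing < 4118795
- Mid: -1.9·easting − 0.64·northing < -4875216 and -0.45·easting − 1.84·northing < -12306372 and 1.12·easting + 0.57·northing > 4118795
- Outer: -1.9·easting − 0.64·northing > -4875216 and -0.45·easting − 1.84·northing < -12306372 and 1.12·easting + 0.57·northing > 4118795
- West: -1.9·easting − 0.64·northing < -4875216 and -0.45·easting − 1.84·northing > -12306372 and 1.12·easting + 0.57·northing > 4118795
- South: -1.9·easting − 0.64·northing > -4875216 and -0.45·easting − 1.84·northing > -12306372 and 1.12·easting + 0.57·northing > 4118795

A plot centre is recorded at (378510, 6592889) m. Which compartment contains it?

-1.9·378510 − 0.64·6592889 = -4938617.960, which is < -4875216
-0.45·378510 − 1.84·6592889 = -12301245.260, which is > -12306372
1.12·378510 + 0.57·6592889 = 4181877.930, which is > 4118795
This sign pattern matches West.

West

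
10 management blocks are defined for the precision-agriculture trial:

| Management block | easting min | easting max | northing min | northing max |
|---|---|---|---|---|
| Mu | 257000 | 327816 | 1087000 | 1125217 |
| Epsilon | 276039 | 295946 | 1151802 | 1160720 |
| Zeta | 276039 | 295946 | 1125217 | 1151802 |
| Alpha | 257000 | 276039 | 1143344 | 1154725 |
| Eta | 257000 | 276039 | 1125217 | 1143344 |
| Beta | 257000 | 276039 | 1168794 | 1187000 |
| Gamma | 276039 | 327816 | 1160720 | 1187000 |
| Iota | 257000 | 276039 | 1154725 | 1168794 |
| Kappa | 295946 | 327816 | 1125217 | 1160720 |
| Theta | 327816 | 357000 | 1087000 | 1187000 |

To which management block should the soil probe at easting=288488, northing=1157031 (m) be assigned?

Epsilon

The point has easting = 288488 and northing = 1157031.
Only Epsilon satisfies 276039 ≤ easting ≤ 295946 and 1151802 ≤ northing ≤ 1160720.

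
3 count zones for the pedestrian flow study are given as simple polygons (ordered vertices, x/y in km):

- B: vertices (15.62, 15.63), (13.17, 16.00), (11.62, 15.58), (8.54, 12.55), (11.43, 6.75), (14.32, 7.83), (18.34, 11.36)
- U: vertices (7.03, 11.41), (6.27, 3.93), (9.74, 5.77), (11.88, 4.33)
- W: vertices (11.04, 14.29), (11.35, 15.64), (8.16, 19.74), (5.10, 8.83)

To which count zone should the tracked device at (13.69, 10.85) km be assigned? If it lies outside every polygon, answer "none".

Cast a ray rightward from (13.69, 10.85). For each polygon, the edges (by vertex number in listed order) whose endpoints lie on opposite sides of y = 10.85, where each meets that height, and whether that is right or left of the point:
B: 4–5 at x≈9.387 (left), 6–7 at x≈17.759 (right) → 1 crossing.
U: 1–2 at x≈6.973 (left), 4–1 at x≈7.414 (left) → 0 crossings.
W: 3–4 at x≈5.667 (left), 4–1 at x≈7.298 (left) → 0 crossings.
Only B has an odd count, so the point is inside B.

B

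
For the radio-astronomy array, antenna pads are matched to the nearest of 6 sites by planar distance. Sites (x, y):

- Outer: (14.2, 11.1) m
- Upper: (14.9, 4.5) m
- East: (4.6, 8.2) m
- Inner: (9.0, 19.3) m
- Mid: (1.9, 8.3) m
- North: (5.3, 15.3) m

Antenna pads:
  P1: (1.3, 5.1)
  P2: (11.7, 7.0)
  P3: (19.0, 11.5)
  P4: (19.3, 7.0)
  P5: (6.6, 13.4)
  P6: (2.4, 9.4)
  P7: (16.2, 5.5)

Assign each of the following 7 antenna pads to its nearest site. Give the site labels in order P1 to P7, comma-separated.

P1 → Mid (d²=10.60)
P2 → Upper (d²=16.49)
P3 → Outer (d²=23.20)
P4 → Upper (d²=25.61)
P5 → North (d²=5.30)
P6 → Mid (d²=1.46)
P7 → Upper (d²=2.69)

Mid, Upper, Outer, Upper, North, Mid, Upper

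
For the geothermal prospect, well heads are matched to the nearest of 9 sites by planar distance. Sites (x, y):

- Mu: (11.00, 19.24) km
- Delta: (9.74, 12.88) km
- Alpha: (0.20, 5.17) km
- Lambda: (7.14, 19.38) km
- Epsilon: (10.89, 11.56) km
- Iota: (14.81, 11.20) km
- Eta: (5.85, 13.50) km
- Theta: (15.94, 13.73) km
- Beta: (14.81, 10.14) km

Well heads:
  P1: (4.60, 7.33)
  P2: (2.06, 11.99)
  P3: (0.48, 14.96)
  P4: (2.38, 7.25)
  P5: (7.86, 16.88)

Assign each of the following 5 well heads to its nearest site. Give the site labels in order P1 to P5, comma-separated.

Alpha, Eta, Eta, Alpha, Lambda

P1 → Alpha (d²=24.03)
P2 → Eta (d²=16.64)
P3 → Eta (d²=30.97)
P4 → Alpha (d²=9.08)
P5 → Lambda (d²=6.77)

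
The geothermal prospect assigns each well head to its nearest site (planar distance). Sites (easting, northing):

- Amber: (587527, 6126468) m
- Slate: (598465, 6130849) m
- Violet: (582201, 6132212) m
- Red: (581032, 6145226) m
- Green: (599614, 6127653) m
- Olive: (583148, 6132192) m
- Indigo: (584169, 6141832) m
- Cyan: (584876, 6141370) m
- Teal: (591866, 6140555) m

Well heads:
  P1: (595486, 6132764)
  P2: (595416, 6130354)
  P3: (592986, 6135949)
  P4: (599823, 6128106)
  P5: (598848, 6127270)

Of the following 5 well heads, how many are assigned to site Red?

0

P1 → Slate
P2 → Slate
P3 → Teal
P4 → Green
P5 → Green
0 of the 5 go to Red.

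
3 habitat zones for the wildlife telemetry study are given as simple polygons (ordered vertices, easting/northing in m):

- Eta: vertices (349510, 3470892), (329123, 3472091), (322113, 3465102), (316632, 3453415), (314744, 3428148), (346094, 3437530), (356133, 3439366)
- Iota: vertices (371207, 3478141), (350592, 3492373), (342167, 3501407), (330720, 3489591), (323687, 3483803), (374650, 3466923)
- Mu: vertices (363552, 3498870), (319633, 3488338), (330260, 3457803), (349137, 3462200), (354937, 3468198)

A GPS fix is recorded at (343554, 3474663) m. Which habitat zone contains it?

Cast a ray rightward from (343554, 3474663). For each polygon, the edges (by vertex number in listed order) whose endpoints lie on opposite sides of northing = 3474663, where each meets that height, and whether that is right or left of the point:
Eta: no edge straddles that height → 0 crossings.
Iota: 5–6 at easting≈351281.9 (right), 6–1 at easting≈372274.5 (right) → 2 crossings.
Mu: 2–3 at easting≈324392.3 (left), 5–1 at easting≈356752.9 (right) → 1 crossing.
Only Mu has an odd count, so the point is inside Mu.

Mu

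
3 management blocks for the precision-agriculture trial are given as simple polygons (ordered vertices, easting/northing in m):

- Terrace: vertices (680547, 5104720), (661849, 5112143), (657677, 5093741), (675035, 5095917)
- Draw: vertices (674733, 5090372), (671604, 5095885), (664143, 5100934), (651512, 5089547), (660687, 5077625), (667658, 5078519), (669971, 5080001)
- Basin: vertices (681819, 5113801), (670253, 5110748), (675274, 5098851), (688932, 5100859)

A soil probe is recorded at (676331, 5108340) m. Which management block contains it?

Cast a ray rightward from (676331, 5108340). For each polygon, the edges (by vertex number in listed order) whose endpoints lie on opposite sides of northing = 5108340, where each meets that height, and whether that is right or left of the point:
Terrace: 1–2 at easting≈671428.5 (left), 2–3 at easting≈660986.8 (left) → 0 crossings.
Draw: no edge straddles that height → 0 crossings.
Basin: 2–3 at easting≈671269.3 (left), 4–1 at easting≈684820.4 (right) → 1 crossing.
Only Basin has an odd count, so the point is inside Basin.

Basin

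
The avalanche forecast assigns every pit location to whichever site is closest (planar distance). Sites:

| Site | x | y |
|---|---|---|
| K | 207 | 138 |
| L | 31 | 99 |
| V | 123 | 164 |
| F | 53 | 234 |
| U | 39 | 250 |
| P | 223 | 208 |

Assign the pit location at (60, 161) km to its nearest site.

V

Squared distances to each site:
K: 22138.000; L: 4685.000; V: 3978.000; F: 5378.000; U: 8362.000; P: 28778.000.
Minimum at V.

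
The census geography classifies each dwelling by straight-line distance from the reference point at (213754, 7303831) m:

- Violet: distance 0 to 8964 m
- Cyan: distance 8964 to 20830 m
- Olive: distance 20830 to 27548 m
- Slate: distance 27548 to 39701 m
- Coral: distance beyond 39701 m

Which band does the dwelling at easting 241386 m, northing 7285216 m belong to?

Slate

Distance = √((241386−213754)² + (7285216−7303831)²) = √(763527424.000 + 346518225.000) = 33317.348 m.
27548 ≤ 33317.348 < 39701 → Slate.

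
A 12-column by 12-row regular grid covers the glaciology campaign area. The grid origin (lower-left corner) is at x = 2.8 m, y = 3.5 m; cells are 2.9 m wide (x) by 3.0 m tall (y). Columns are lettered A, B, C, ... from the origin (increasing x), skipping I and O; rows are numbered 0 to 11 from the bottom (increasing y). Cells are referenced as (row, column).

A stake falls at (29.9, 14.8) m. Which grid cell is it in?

(3, K)

Column index: ⌊(29.9 − 2.8) / 2.9⌋ = ⌊9.345⌋ = 9 → column K
Row offset from origin: ⌊(14.8 − 3.5) / 3.0⌋ = ⌊3.767⌋ = 3 → row 3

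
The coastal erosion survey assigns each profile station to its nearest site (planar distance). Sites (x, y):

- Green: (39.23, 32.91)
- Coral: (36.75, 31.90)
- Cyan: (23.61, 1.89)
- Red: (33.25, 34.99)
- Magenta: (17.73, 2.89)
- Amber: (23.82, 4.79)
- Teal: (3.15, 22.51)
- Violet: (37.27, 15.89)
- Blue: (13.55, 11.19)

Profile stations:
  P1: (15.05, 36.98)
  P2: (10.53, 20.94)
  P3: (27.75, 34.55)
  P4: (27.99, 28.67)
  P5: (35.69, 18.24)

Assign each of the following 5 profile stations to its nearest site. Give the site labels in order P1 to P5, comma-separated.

P1 → Red (d²=335.20)
P2 → Teal (d²=56.93)
P3 → Red (d²=30.44)
P4 → Red (d²=67.61)
P5 → Violet (d²=8.02)

Red, Teal, Red, Red, Violet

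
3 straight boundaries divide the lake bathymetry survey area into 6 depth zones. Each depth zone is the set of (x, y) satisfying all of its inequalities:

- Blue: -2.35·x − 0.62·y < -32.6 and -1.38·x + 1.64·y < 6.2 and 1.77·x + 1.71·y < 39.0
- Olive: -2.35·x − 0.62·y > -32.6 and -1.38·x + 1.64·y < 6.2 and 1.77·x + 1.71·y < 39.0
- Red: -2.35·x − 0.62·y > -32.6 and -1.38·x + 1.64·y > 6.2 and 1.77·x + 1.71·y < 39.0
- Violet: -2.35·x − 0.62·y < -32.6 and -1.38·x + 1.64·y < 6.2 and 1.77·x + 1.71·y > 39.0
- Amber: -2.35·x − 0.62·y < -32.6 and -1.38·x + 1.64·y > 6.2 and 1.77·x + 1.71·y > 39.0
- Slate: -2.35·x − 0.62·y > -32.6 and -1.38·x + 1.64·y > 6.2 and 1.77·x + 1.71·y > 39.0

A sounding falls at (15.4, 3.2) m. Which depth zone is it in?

-2.35·15.4 − 0.62·3.2 = -38.174, which is < -32.6
-1.38·15.4 + 1.64·3.2 = -16.004, which is < 6.2
1.77·15.4 + 1.71·3.2 = 32.730, which is < 39.0
This sign pattern matches Blue.

Blue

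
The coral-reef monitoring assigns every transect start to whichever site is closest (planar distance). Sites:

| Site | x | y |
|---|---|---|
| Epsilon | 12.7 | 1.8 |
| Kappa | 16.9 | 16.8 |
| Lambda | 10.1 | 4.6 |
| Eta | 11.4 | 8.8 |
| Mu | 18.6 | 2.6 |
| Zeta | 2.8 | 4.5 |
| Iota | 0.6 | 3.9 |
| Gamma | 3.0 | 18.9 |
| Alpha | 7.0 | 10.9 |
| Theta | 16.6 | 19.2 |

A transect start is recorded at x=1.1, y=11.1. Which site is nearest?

Squared distances to each site:
Epsilon: 221.050; Kappa: 282.130; Lambda: 123.250; Eta: 111.380; Mu: 378.500; Zeta: 46.450; Iota: 52.090; Gamma: 64.450; Alpha: 34.850; Theta: 305.860.
Minimum at Alpha.

Alpha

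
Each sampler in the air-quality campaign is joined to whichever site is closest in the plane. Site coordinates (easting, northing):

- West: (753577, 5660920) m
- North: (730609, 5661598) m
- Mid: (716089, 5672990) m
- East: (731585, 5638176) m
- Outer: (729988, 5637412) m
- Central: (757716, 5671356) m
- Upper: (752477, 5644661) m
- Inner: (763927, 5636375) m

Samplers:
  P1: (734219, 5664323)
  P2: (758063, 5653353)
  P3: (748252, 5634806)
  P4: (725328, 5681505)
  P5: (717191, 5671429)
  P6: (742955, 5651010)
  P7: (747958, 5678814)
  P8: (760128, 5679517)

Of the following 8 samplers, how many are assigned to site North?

1

P1 → North
P2 → West
P3 → Upper
P4 → Mid
P5 → Mid
P6 → Upper
P7 → Central
P8 → Central
1 of the 8 goes to North.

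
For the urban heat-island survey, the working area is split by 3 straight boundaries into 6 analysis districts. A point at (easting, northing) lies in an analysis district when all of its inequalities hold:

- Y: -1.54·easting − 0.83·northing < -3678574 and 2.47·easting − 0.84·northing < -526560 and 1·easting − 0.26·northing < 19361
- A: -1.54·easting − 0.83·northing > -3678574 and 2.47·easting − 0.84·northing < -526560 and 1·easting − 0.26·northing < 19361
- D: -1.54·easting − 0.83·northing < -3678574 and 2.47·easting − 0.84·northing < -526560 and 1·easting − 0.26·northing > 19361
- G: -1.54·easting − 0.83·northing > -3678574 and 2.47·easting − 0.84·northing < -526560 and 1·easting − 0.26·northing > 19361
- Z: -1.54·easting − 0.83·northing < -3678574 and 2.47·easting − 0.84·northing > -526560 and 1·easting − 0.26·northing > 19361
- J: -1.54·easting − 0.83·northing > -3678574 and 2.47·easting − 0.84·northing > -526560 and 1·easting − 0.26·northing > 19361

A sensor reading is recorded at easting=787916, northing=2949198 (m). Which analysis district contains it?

G

-1.54·787916 − 0.83·2949198 = -3661224.980, which is > -3678574
2.47·787916 − 0.84·2949198 = -531173.800, which is < -526560
1·787916 − 0.26·2949198 = 21124.520, which is > 19361
This sign pattern matches G.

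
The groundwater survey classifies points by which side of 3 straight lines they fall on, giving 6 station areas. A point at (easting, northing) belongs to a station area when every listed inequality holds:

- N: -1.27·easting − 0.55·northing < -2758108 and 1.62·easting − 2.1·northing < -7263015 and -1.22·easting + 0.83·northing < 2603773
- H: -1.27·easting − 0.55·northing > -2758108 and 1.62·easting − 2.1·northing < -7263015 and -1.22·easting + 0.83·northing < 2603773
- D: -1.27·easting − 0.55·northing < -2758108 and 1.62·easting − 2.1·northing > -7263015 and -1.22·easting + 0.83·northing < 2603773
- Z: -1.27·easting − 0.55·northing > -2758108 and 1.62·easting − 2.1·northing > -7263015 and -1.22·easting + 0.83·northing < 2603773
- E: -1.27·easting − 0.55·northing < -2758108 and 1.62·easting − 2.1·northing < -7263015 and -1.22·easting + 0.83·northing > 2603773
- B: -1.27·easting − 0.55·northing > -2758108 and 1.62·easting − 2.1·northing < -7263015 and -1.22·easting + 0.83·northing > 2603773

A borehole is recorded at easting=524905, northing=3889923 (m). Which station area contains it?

N

-1.27·524905 − 0.55·3889923 = -2806087.000, which is < -2758108
1.62·524905 − 2.1·3889923 = -7318492.200, which is < -7263015
-1.22·524905 + 0.83·3889923 = 2588251.990, which is < 2603773
This sign pattern matches N.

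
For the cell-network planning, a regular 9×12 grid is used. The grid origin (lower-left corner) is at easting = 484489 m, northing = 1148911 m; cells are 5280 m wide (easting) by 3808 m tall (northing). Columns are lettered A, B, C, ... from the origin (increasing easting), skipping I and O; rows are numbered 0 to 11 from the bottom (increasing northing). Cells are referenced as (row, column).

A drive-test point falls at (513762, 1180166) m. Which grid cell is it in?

Column index: ⌊(513762 − 484489) / 5280⌋ = ⌊5.544⌋ = 5 → column F
Row offset from origin: ⌊(1180166 − 1148911) / 3808⌋ = ⌊8.208⌋ = 8 → row 8

(8, F)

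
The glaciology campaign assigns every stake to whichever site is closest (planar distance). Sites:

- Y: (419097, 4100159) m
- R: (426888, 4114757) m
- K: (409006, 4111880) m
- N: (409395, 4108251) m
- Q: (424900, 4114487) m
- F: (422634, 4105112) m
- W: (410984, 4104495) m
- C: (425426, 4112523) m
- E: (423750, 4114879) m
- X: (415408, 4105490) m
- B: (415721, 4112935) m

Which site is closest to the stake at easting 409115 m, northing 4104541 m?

Squared distances to each site:
Y: 118842248.000; R: 420246185.000; K: 53872802.000; N: 13842500.000; Q: 348089141.000; F: 183089402.000; W: 3495277.000; C: 329761045.000; E: 321057469.000; X: 40502450.000; B: 114098472.000.
Minimum at W.

W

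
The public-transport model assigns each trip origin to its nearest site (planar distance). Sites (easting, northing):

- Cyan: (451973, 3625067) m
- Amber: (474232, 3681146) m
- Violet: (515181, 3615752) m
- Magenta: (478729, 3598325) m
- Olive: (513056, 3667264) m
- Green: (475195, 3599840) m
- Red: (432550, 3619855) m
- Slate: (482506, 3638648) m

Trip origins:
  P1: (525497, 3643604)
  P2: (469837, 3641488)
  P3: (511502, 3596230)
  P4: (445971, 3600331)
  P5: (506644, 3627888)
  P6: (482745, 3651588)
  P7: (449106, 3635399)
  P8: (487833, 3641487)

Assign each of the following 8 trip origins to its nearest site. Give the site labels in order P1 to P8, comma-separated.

Olive, Slate, Violet, Red, Violet, Slate, Cyan, Slate

P1 → Olive (d²=714574081.00)
P2 → Slate (d²=168569161.00)
P3 → Violet (d²=394643525.00)
P4 → Red (d²=561309817.00)
P5 → Violet (d²=220162865.00)
P6 → Slate (d²=167500721.00)
P7 → Cyan (d²=114969913.00)
P8 → Slate (d²=36436850.00)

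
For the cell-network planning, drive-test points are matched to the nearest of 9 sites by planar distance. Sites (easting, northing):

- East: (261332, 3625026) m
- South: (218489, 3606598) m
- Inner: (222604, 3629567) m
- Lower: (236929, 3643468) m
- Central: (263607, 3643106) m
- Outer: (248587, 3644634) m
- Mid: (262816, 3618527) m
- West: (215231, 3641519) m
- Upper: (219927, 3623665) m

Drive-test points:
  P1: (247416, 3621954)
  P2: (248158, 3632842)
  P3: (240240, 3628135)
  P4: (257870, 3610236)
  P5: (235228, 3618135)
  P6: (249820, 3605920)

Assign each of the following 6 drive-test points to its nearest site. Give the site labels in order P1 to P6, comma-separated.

East, Outer, Lower, Mid, Upper, Mid

P1 → East (d²=203092240.00)
P2 → Outer (d²=139235305.00)
P3 → Lower (d²=246063610.00)
P4 → Mid (d²=93203597.00)
P5 → Upper (d²=264701501.00)
P6 → Mid (d²=327832465.00)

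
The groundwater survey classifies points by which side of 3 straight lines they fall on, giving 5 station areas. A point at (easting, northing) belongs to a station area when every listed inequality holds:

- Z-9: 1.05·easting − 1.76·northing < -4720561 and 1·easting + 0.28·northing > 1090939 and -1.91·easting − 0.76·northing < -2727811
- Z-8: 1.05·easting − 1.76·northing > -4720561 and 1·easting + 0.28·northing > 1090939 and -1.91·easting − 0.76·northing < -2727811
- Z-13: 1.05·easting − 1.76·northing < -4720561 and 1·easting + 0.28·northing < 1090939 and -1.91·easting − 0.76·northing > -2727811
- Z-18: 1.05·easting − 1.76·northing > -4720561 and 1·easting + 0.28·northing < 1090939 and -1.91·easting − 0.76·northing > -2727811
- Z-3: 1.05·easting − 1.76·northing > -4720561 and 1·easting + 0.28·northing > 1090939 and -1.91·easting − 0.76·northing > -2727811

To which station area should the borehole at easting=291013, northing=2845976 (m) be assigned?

1.05·291013 − 1.76·2845976 = -4703354.110, which is > -4720561
1·291013 + 0.28·2845976 = 1087886.280, which is < 1090939
-1.91·291013 − 0.76·2845976 = -2718776.590, which is > -2727811
This sign pattern matches Z-18.

Z-18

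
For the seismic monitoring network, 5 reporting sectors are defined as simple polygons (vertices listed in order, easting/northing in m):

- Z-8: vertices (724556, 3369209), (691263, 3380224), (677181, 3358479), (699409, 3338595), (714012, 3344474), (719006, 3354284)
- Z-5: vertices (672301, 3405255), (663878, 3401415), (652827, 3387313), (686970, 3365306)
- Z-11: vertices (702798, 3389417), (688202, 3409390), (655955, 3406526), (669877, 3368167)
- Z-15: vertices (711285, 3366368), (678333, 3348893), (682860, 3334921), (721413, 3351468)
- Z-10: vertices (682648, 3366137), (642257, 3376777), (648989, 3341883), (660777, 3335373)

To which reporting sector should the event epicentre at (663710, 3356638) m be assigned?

Cast a ray rightward from (663710, 3356638). For each polygon, the edges (by vertex number in listed order) whose endpoints lie on opposite sides of northing = 3356638, where each meets that height, and whether that is right or left of the point:
Z-8: 3–4 at easting≈679239.0 (right), 6–1 at easting≈719881.4 (right) → 2 crossings.
Z-5: no edge straddles that height → 0 crossings.
Z-11: no edge straddles that height → 0 crossings.
Z-15: 1–2 at easting≈692937.5 (right), 4–1 at easting≈717898.8 (right) → 2 crossings.
Z-10: 2–3 at easting≈646142.4 (left), 4–1 at easting≈675894.9 (right) → 1 crossing.
Only Z-10 has an odd count, so the point is inside Z-10.

Z-10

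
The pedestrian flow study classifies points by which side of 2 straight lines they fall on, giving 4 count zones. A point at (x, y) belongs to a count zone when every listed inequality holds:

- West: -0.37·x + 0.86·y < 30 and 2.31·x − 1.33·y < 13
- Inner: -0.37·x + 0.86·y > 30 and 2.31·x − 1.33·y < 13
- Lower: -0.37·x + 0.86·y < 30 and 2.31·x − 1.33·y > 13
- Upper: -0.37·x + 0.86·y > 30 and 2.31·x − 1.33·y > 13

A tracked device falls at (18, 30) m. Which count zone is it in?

West

-0.37·18 + 0.86·30 = 19.140, which is < 30
2.31·18 − 1.33·30 = 1.680, which is < 13
This sign pattern matches West.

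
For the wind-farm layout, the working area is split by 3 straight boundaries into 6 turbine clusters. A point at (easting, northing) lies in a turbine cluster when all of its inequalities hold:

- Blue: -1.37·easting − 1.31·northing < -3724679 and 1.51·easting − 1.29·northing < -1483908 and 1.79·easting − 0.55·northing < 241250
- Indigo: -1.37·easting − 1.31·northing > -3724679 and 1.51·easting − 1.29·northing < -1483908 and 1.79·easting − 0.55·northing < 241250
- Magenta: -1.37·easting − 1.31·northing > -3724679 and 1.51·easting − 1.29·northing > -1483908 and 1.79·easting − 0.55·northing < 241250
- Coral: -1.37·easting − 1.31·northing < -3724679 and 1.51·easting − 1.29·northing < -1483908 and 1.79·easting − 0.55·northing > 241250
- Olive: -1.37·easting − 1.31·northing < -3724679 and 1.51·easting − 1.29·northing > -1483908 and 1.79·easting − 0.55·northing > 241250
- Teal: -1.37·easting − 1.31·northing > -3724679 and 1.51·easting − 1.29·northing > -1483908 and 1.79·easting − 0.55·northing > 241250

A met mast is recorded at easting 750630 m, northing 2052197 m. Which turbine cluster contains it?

-1.37·750630 − 1.31·2052197 = -3716741.170, which is > -3724679
1.51·750630 − 1.29·2052197 = -1513882.830, which is < -1483908
1.79·750630 − 0.55·2052197 = 214919.350, which is < 241250
This sign pattern matches Indigo.

Indigo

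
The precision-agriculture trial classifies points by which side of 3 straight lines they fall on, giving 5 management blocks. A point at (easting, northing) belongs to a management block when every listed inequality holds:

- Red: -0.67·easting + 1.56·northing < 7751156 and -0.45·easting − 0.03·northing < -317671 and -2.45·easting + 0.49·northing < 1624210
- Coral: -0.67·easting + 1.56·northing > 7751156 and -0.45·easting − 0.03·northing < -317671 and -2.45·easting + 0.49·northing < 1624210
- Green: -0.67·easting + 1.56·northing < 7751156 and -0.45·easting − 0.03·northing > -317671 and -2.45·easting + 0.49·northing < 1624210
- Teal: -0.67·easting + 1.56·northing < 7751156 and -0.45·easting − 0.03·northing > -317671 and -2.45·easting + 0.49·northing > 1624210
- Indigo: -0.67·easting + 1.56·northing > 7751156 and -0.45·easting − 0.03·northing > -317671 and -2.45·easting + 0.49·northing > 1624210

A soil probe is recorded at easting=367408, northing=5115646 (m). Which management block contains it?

Red

-0.67·367408 + 1.56·5115646 = 7734244.400, which is < 7751156
-0.45·367408 − 0.03·5115646 = -318802.980, which is < -317671
-2.45·367408 + 0.49·5115646 = 1606516.940, which is < 1624210
This sign pattern matches Red.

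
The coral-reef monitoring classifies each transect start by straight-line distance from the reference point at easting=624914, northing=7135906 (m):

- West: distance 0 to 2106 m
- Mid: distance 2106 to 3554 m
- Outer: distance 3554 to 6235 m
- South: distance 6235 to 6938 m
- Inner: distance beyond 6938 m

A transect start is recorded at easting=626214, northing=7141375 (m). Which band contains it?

Distance = √((626214−624914)² + (7141375−7135906)²) = √(1690000.000 + 29909961.000) = 5621.384 m.
3554 ≤ 5621.384 < 6235 → Outer.

Outer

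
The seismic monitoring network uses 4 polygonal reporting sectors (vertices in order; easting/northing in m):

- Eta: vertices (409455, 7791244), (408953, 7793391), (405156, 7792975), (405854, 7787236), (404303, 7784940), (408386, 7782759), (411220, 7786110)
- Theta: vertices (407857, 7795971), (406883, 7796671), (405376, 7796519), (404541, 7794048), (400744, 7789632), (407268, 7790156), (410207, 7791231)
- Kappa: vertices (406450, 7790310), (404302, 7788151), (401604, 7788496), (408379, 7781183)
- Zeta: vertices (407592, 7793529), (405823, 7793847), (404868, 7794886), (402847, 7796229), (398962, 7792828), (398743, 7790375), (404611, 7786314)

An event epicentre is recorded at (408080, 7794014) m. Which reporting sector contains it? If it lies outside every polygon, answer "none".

Theta

Cast a ray rightward from (408080, 7794014). For each polygon, the edges (by vertex number in listed order) whose endpoints lie on opposite sides of northing = 7794014, where each meets that height, and whether that is right or left of the point:
Eta: no edge straddles that height → 0 crossings.
Theta: 4–5 at easting≈404511.8 (left), 7–1 at easting≈408827.2 (right) → 1 crossing.
Kappa: no edge straddles that height → 0 crossings.
Zeta: 2–3 at easting≈405669.5 (left), 4–5 at easting≈400316.8 (left) → 0 crossings.
Only Theta has an odd count, so the point is inside Theta.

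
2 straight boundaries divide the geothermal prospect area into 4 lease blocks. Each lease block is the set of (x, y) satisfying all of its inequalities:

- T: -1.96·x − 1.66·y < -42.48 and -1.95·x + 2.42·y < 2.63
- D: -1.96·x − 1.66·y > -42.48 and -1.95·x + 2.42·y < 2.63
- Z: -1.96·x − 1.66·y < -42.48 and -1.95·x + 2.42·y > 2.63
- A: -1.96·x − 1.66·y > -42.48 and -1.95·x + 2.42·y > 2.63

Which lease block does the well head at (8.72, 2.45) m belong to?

-1.96·8.72 − 1.66·2.45 = -21.158, which is > -42.48
-1.95·8.72 + 2.42·2.45 = -11.075, which is < 2.63
This sign pattern matches D.

D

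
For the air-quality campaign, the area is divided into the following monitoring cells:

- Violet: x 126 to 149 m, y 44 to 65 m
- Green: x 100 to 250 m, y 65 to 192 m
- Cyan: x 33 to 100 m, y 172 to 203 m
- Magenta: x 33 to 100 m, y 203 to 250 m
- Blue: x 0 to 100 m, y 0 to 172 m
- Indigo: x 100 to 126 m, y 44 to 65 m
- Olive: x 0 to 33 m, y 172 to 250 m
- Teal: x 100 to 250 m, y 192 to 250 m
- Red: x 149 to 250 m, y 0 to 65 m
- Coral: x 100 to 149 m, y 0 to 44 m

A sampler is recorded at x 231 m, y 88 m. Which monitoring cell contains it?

Green

The point has x = 231 and y = 88.
Only Green satisfies 100 ≤ x ≤ 250 and 65 ≤ y ≤ 192.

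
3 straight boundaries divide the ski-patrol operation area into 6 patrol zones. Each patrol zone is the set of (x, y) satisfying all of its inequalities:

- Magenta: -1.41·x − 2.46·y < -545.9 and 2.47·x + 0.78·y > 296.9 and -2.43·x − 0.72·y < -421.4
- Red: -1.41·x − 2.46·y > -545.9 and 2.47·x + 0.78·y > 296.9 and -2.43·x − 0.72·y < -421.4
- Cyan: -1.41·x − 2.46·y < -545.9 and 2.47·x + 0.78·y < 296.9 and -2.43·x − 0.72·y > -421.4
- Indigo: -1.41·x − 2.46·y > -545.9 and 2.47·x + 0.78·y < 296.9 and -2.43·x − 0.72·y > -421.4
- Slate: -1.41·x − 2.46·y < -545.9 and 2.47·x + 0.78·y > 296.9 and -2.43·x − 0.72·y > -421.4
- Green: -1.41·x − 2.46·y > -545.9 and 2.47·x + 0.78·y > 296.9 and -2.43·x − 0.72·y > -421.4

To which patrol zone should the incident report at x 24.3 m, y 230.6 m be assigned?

Cyan

-1.41·24.3 − 2.46·230.6 = -601.539, which is < -545.9
2.47·24.3 + 0.78·230.6 = 239.889, which is < 296.9
-2.43·24.3 − 0.72·230.6 = -225.081, which is > -421.4
This sign pattern matches Cyan.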